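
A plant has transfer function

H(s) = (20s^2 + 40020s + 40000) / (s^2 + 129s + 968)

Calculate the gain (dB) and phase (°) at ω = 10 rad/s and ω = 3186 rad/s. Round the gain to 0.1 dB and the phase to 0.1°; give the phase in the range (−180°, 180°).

ω = 10: 48.3 dB, 28.5°; ω = 3186: 27.5 dB, -29.8°

Substitute s = j10:
Numerator: 20(j10)^2 + 40020(j10) + 40000 = 38000 + j400200
Denominator: (j10)^2 + 129(j10) + 968 = 868 + j1290
|N| = √(38000² + 400200²) ≈ 4.02e+05, ∠N ≈ 84.58°
|D| = √(868² + 1290²) ≈ 1554.8, ∠D ≈ 56.06°
|H| = 4.02e+05 / 1554.8 ≈ 258.55
Gain = 20 log₁₀(258.55) ≈ 48.25 dB
∠H = 84.58° − 56.06° = 28.52°

Substitute s = j3186:
Numerator: 20(j3186)^2 + 40020(j3186) + 40000 = -202971920 + j127503720
Denominator: (j3186)^2 + 129(j3186) + 968 = -10149628 + j410994
|N| = √(202971920² + 127503720²) ≈ 2.397e+08, ∠N ≈ 147.86°
|D| = √(10149628² + 410994²) ≈ 1.0158e+07, ∠D ≈ 177.68°
|H| = 2.397e+08 / 1.0158e+07 ≈ 23.597
Gain = 20 log₁₀(23.597) ≈ 27.46 dB
∠H = 147.86° − 177.68° = -29.82°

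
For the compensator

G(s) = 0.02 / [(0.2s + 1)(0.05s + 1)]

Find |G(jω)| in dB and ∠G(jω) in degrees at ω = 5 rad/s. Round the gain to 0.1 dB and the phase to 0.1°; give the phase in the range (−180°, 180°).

-37.3 dB, -59.0°

At ω = 5 rad/s:
pole (1 + j5·0.2) = 1 + j1 → |·| ≈ 1.4142, ∠ ≈ 45.00°
pole (1 + j5·0.05) = 1 + j0.25 → |·| ≈ 1.0308, ∠ ≈ 14.04°
|G| = 0.02 · 1 / (1.4142 · 1.0308) ≈ 0.01372
Gain = 20 log₁₀(0.01372) ≈ -37.25 dB
∠G = (0°) − (45.00° + 14.04°) = -59.04°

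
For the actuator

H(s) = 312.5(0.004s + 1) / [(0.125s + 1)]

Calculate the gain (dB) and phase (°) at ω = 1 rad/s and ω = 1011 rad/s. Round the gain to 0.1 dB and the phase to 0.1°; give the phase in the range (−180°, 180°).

At ω = 1 rad/s:
zero (1 + j1·0.004) = 1 + j0.004 → |·| ≈ 1, ∠ ≈ 0.23°
pole (1 + j1·0.125) = 1 + j0.125 → |·| ≈ 1.0078, ∠ ≈ 7.13°
|H| = 312.5 · 1 / (1.0078) ≈ 310.08
Gain = 20 log₁₀(310.08) ≈ 49.83 dB
∠H = (0.23°) − (7.13°) = -6.90°

At ω = 1011 rad/s:
zero (1 + j1011·0.004) = 1 + j4.044 → |·| ≈ 4.1658, ∠ ≈ 76.11°
pole (1 + j1011·0.125) = 1 + j126.375 → |·| ≈ 126.38, ∠ ≈ 89.55°
|H| = 312.5 · 4.1658 / (126.38) ≈ 10.301
Gain = 20 log₁₀(10.301) ≈ 20.26 dB
∠H = (76.11°) − (89.55°) = -13.44°

ω = 1: 49.8 dB, -6.9°; ω = 1011: 20.3 dB, -13.4°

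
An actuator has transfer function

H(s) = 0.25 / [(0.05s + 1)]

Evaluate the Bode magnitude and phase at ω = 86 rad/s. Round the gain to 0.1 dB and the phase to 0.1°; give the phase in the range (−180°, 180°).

At ω = 86 rad/s:
pole (1 + j86·0.05) = 1 + j4.3 → |·| ≈ 4.4147, ∠ ≈ 76.91°
|H| = 0.25 · 1 / (4.4147) ≈ 0.056629
Gain = 20 log₁₀(0.056629) ≈ -24.94 dB
∠H = (0°) − (76.91°) = -76.91°

-24.9 dB, -76.9°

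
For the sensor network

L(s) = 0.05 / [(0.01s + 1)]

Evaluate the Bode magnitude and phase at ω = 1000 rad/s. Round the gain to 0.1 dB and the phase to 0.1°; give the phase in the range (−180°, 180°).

At ω = 1000 rad/s:
pole (1 + j1000·0.01) = 1 + j10 → |·| ≈ 10.05, ∠ ≈ 84.29°
|L| = 0.05 · 1 / (10.05) ≈ 0.0049751
Gain = 20 log₁₀(0.0049751) ≈ -46.06 dB
∠L = (0°) − (84.29°) = -84.29°

-46.1 dB, -84.3°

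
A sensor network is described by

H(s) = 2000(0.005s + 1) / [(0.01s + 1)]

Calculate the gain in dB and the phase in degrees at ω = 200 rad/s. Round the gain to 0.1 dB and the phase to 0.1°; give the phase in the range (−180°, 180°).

At ω = 200 rad/s:
zero (1 + j200·0.005) = 1 + j1 → |·| ≈ 1.4142, ∠ ≈ 45.00°
pole (1 + j200·0.01) = 1 + j2 → |·| ≈ 2.2361, ∠ ≈ 63.43°
|H| = 2000 · 1.4142 / (2.2361) ≈ 1264.9
Gain = 20 log₁₀(1264.9) ≈ 62.04 dB
∠H = (45.00°) − (63.43°) = -18.43°

62.0 dB, -18.4°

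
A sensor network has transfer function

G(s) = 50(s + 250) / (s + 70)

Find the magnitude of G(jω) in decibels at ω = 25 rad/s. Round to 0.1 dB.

At s = jω = j25:
zero (s+250): 250 + j25 → |·| = √(250²+25²) = √63125 ≈ 251.25, ∠ = arctan(25/250) ≈ 5.71°
pole (s+70): 70 + j25 → |·| = √(70²+25²) = √5525 ≈ 74.33, ∠ = arctan(25/70) ≈ 19.65°
|G| = 50 · 251.25 / 74.33 ≈ 169.01
Gain = 20 log₁₀(169.01) ≈ 44.56 dB

44.6 dB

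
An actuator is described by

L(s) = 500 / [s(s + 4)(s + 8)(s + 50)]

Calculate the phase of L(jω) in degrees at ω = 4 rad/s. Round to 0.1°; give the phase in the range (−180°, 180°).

-166.1°

At s = jω = j4:
pole (s+4): 4 + j4 → |·| = √(4²+4²) = √32 ≈ 5.6569, ∠ = arctan(4/4) ≈ 45.00°
pole (s+8): 8 + j4 → |·| = √(8²+4²) = √80 ≈ 8.9443, ∠ = arctan(4/8) ≈ 26.57°
pole (s+50): 50 + j4 → |·| = √(50²+4²) = √2516 ≈ 50.16, ∠ = arctan(4/50) ≈ 4.57°
pole at origin: |s| = 4, ∠ = 90.00° (in denominator)
∠L = 0.00° − 166.14° = -166.14°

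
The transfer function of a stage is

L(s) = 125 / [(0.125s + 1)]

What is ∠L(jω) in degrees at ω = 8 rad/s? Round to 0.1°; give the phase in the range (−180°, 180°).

-45.0°

At ω = 8 rad/s:
pole (1 + j8·0.125) = 1 + j1 → |·| ≈ 1.4142, ∠ ≈ 45.00°
∠L = (0°) − (45.00°) = -45.00°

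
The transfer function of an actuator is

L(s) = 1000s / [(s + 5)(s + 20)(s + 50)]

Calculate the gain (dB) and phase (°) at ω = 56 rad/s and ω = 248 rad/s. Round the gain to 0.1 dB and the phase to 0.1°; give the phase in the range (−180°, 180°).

At s = jω = j56:
zero at origin: s = j56 → |·| = 56, ∠ = 90.00°
pole (s+5): 5 + j56 → |·| = √(5²+56²) = √3161 ≈ 56.223, ∠ = arctan(56/5) ≈ 84.90°
pole (s+20): 20 + j56 → |·| = √(20²+56²) = √3536 ≈ 59.464, ∠ = arctan(56/20) ≈ 70.35°
pole (s+50): 50 + j56 → |·| = √(50²+56²) = √5636 ≈ 75.073, ∠ = arctan(56/50) ≈ 48.24°
|L| = 1000 · 56 / 2.5099e+05 ≈ 0.22312
Gain = 20 log₁₀(0.22312) ≈ -13.03 dB
∠L = 90.00° − 203.49° = -113.49°

At s = jω = j248:
zero at origin: s = j248 → |·| = 248, ∠ = 90.00°
pole (s+5): 5 + j248 → |·| = √(5²+248²) = √61529 ≈ 248.05, ∠ = arctan(248/5) ≈ 88.84°
pole (s+20): 20 + j248 → |·| = √(20²+248²) = √61904 ≈ 248.81, ∠ = arctan(248/20) ≈ 85.39°
pole (s+50): 50 + j248 → |·| = √(50²+248²) = √64004 ≈ 252.99, ∠ = arctan(248/50) ≈ 78.60°
|L| = 1000 · 248 / 1.5614e+07 ≈ 0.015883
Gain = 20 log₁₀(0.015883) ≈ -35.98 dB
∠L = 90.00° − 252.83° = -162.83°

ω = 56: -13.0 dB, -113.5°; ω = 248: -36.0 dB, -162.8°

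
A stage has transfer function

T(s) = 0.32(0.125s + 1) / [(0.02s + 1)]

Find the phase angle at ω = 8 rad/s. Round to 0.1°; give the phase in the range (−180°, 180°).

At ω = 8 rad/s:
zero (1 + j8·0.125) = 1 + j1 → |·| ≈ 1.4142, ∠ ≈ 45.00°
pole (1 + j8·0.02) = 1 + j0.16 → |·| ≈ 1.0127, ∠ ≈ 9.09°
∠T = (45.00°) − (9.09°) = 35.91°

35.9°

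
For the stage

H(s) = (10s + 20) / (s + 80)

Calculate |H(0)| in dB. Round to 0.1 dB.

H(0) = 20 / 80 = 0.25
20 log₁₀(0.25) ≈ -12.04 dB

-12.0 dB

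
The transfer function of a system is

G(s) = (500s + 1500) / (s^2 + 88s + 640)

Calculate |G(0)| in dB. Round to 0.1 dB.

7.4 dB

G(0) = 1500 / 640 ≈ 2.3438
20 log₁₀(2.3438) ≈ 7.40 dB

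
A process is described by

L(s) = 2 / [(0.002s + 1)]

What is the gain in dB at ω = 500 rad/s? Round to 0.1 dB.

At ω = 500 rad/s:
pole (1 + j500·0.002) = 1 + j1 → |·| ≈ 1.4142, ∠ ≈ 45.00°
|L| = 2 · 1 / (1.4142) ≈ 1.4142
Gain = 20 log₁₀(1.4142) ≈ 3.01 dB

3.0 dB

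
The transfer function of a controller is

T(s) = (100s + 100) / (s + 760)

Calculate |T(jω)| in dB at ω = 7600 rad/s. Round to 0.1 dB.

40.0 dB

Substitute s = j7600:
Numerator: 100(j7600) + 100 = 100 + j760000
Denominator: (j7600) + 760 = 760 + j7600
|N| = √(100² + 760000²) ≈ 7.6e+05, ∠N ≈ 89.99°
|D| = √(760² + 7600²) ≈ 7637.9, ∠D ≈ 84.29°
|T| = 7.6e+05 / 7637.9 ≈ 99.504
Gain = 20 log₁₀(99.504) ≈ 39.96 dB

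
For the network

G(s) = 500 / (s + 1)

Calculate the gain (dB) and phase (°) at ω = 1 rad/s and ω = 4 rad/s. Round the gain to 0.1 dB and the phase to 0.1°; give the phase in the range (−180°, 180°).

Substitute s = j1:
Numerator: 500 = 500 + j0
Denominator: (j1) + 1 = 1 + j1
|N| = √(500² + 0²) ≈ 500, ∠N ≈ 0.00°
|D| = √(1² + 1²) ≈ 1.4142, ∠D ≈ 45.00°
|G| = 500 / 1.4142 ≈ 353.56
Gain = 20 log₁₀(353.56) ≈ 50.97 dB
∠G = 0.00° − 45.00° = -45.00°

Substitute s = j4:
Numerator: 500 = 500 + j0
Denominator: (j4) + 1 = 1 + j4
|N| = √(500² + 0²) ≈ 500, ∠N ≈ 0.00°
|D| = √(1² + 4²) ≈ 4.1231, ∠D ≈ 75.96°
|G| = 500 / 4.1231 ≈ 121.27
Gain = 20 log₁₀(121.27) ≈ 41.68 dB
∠G = 0.00° − 75.96° = -75.96°

ω = 1: 51.0 dB, -45.0°; ω = 4: 41.7 dB, -76.0°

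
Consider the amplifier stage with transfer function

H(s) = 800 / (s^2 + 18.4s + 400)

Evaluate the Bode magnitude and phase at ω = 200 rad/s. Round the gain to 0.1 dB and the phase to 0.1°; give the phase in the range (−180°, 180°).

-33.9 dB, -174.7°

At s = jω = j200:
quadratic: (j200)² + 18.4·j200 + 400 = -39600 + j3680 → |·| ≈ 39771, ∠ ≈ 174.69°
|H| = 800 / 39771 ≈ 0.020115
Gain = 20 log₁₀(0.020115) ≈ -33.93 dB
∠H = 0.00° − 174.69° = -174.69°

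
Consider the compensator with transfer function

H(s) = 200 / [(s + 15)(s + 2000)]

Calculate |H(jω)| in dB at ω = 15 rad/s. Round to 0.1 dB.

At s = jω = j15:
pole (s+15): 15 + j15 → |·| = √(15²+15²) = √450 ≈ 21.213, ∠ = arctan(15/15) ≈ 45.00°
pole (s+2000): 2000 + j15 → |·| = √(2000²+15²) = √4000225 ≈ 2000.1, ∠ = arctan(15/2000) ≈ 0.43°
|H| = 200 / 42428 ≈ 0.0047139
Gain = 20 log₁₀(0.0047139) ≈ -46.53 dB

-46.5 dB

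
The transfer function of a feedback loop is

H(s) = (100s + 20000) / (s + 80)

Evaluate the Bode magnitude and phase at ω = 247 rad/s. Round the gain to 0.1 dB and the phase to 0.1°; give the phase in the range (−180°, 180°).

Substitute s = j247:
Numerator: 100(j247) + 20000 = 20000 + j24700
Denominator: (j247) + 80 = 80 + j247
|N| = √(20000² + 24700²) ≈ 31782, ∠N ≈ 51.00°
|D| = √(80² + 247²) ≈ 259.63, ∠D ≈ 72.05°
|H| = 31782 / 259.63 ≈ 122.41
Gain = 20 log₁₀(122.41) ≈ 41.76 dB
∠H = 51.00° − 72.05° = -21.05°

41.8 dB, -21.1°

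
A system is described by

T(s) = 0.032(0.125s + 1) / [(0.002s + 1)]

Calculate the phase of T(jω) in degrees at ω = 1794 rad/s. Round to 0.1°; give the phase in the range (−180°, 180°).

At ω = 1794 rad/s:
zero (1 + j1794·0.125) = 1 + j224.25 → |·| ≈ 224.25, ∠ ≈ 89.74°
pole (1 + j1794·0.002) = 1 + j3.588 → |·| ≈ 3.7247, ∠ ≈ 74.43°
∠T = (89.74°) − (74.43°) = 15.31°

15.3°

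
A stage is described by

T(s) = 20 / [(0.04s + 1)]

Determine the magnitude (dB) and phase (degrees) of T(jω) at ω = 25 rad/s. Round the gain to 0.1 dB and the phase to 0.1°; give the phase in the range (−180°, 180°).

At ω = 25 rad/s:
pole (1 + j25·0.04) = 1 + j1 → |·| ≈ 1.4142, ∠ ≈ 45.00°
|T| = 20 · 1 / (1.4142) ≈ 14.142
Gain = 20 log₁₀(14.142) ≈ 23.01 dB
∠T = (0°) − (45.00°) = -45.00°

23.0 dB, -45.0°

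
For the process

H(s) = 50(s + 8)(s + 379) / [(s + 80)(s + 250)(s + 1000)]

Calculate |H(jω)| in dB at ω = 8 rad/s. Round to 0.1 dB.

-39.4 dB

At s = jω = j8:
zero (s+8): 8 + j8 → |·| = √(8²+8²) = √128 ≈ 11.314, ∠ = arctan(8/8) ≈ 45.00°
zero (s+379): 379 + j8 → |·| = √(379²+8²) = √143705 ≈ 379.08, ∠ = arctan(8/379) ≈ 1.21°
pole (s+80): 80 + j8 → |·| = √(80²+8²) = √6464 ≈ 80.399, ∠ = arctan(8/80) ≈ 5.71°
pole (s+250): 250 + j8 → |·| = √(250²+8²) = √62564 ≈ 250.13, ∠ = arctan(8/250) ≈ 1.83°
pole (s+1000): 1000 + j8 → |·| = √(1000²+8²) = √1000064 ≈ 1000, ∠ = arctan(8/1000) ≈ 0.46°
|H| = 50 · 4288.9 / 2.011e+07 ≈ 0.010664
Gain = 20 log₁₀(0.010664) ≈ -39.44 dB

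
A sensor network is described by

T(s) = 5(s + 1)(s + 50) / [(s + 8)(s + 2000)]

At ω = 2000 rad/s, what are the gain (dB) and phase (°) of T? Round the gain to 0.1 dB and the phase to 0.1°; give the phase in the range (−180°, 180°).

At s = jω = j2000:
zero (s+1): 1 + j2000 → |·| = √(1²+2000²) = √4000001 ≈ 2000, ∠ = arctan(2000/1) ≈ 89.97°
zero (s+50): 50 + j2000 → |·| = √(50²+2000²) = √4002500 ≈ 2000.6, ∠ = arctan(2000/50) ≈ 88.57°
pole (s+8): 8 + j2000 → |·| = √(8²+2000²) = √4000064 ≈ 2000, ∠ = arctan(2000/8) ≈ 89.77°
pole (s+2000): 2000 + j2000 → |·| = √(2000²+2000²) = √8000000 ≈ 2828.4, ∠ = arctan(2000/2000) ≈ 45.00°
|T| = 5 · 4.0012e+06 / 5.6568e+06 ≈ 3.5366
Gain = 20 log₁₀(3.5366) ≈ 10.97 dB
∠T = 178.54° − 134.77° = 43.77°

11.0 dB, 43.8°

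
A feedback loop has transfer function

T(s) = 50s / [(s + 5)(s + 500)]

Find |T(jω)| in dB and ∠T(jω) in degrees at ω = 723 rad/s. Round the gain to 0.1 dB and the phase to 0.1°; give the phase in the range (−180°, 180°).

At s = jω = j723:
zero at origin: s = j723 → |·| = 723, ∠ = 90.00°
pole (s+5): 5 + j723 → |·| = √(5²+723²) = √522754 ≈ 723.02, ∠ = arctan(723/5) ≈ 89.60°
pole (s+500): 500 + j723 → |·| = √(500²+723²) = √772729 ≈ 879.05, ∠ = arctan(723/500) ≈ 55.33°
|T| = 50 · 723 / 6.3557e+05 ≈ 0.056878
Gain = 20 log₁₀(0.056878) ≈ -24.90 dB
∠T = 90.00° − 144.93° = -54.93°

-24.9 dB, -54.9°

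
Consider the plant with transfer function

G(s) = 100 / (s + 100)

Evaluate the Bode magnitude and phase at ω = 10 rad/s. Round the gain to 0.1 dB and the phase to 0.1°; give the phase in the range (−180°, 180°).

-0.0 dB, -5.7°

Substitute s = j10:
Numerator: 100 = 100 + j0
Denominator: (j10) + 100 = 100 + j10
|N| = √(100² + 0²) ≈ 100, ∠N ≈ 0.00°
|D| = √(100² + 10²) ≈ 100.5, ∠D ≈ 5.71°
|G| = 100 / 100.5 ≈ 0.99502
Gain = 20 log₁₀(0.99502) ≈ -0.04 dB
∠G = 0.00° − 5.71° = -5.71°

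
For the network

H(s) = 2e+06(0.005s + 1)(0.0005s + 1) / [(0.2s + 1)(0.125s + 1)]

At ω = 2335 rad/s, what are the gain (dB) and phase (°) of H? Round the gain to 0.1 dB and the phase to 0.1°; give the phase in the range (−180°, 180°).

At ω = 2335 rad/s:
zero (1 + j2335·0.005) = 1 + j11.675 → |·| ≈ 11.718, ∠ ≈ 85.10°
zero (1 + j2335·0.0005) = 1 + j1.1675 → |·| ≈ 1.5372, ∠ ≈ 49.42°
pole (1 + j2335·0.2) = 1 + j467 → |·| ≈ 467, ∠ ≈ 89.88°
pole (1 + j2335·0.125) = 1 + j291.875 → |·| ≈ 291.88, ∠ ≈ 89.80°
|H| = 2e+06 · 11.718 · 1.5372 / (467 · 291.88) ≈ 264.3
Gain = 20 log₁₀(264.3) ≈ 48.44 dB
∠H = (85.10° + 49.42°) − (89.88° + 89.80°) = -45.16°

48.4 dB, -45.2°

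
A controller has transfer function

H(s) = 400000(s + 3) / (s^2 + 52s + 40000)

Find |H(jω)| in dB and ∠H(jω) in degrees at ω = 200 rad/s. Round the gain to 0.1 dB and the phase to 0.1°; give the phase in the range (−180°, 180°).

77.7 dB, -0.9°

At s = jω = j200:
zero (s+3): 3 + j200 → |·| = √(3²+200²) = √40009 ≈ 200.02, ∠ = arctan(200/3) ≈ 89.14°
quadratic: (j200)² + 52·j200 + 40000 = 0 + j10400 → |·| ≈ 10400, ∠ ≈ 90.00°
|H| = 400000 · 200.02 / 10400 ≈ 7693.1
Gain = 20 log₁₀(7693.1) ≈ 77.72 dB
∠H = 89.14° − 90.00° = -0.86°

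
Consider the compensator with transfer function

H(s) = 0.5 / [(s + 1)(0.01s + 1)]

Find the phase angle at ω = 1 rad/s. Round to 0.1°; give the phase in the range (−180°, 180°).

-45.6°

At ω = 1 rad/s:
pole (1 + j1·1) = 1 + j1 → |·| ≈ 1.4142, ∠ ≈ 45.00°
pole (1 + j1·0.01) = 1 + j0.01 → |·| ≈ 1, ∠ ≈ 0.57°
∠H = (0°) − (45.00° + 0.57°) = -45.57°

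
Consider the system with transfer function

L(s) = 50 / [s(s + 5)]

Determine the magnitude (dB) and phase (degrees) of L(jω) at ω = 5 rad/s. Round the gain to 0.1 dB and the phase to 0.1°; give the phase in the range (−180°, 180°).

At s = jω = j5:
pole (s+5): 5 + j5 → |·| = √(5²+5²) = √50 ≈ 7.0711, ∠ = arctan(5/5) ≈ 45.00°
pole at origin: |s| = 5, ∠ = 90.00° (in denominator)
|L| = 50 / 35.355 ≈ 1.4142
Gain = 20 log₁₀(1.4142) ≈ 3.01 dB
∠L = 0.00° − 135.00° = -135.00°

3.0 dB, -135.0°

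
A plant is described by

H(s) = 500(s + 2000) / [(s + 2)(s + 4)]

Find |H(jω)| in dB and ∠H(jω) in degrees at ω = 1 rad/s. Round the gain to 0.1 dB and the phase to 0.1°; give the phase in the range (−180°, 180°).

At s = jω = j1:
zero (s+2000): 2000 + j1 → |·| = √(2000²+1²) = √4000001 ≈ 2000, ∠ = arctan(1/2000) ≈ 0.03°
pole (s+2): 2 + j1 → |·| = √(2²+1²) = √5 ≈ 2.2361, ∠ = arctan(1/2) ≈ 26.57°
pole (s+4): 4 + j1 → |·| = √(4²+1²) = √17 ≈ 4.1231, ∠ = arctan(1/4) ≈ 14.04°
|H| = 500 · 2000 / 9.2197 ≈ 1.0846e+05
Gain = 20 log₁₀(1.0846e+05) ≈ 100.71 dB
∠H = 0.03° − 40.61° = -40.58°

100.7 dB, -40.6°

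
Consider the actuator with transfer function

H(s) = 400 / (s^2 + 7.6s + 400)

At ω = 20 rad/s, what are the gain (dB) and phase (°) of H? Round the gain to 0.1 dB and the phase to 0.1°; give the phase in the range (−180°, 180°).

At s = jω = j20:
quadratic: (j20)² + 7.6·j20 + 400 = 0 + j152 → |·| ≈ 152, ∠ ≈ 90.00°
|H| = 400 / 152 ≈ 2.6316
Gain = 20 log₁₀(2.6316) ≈ 8.40 dB
∠H = 0.00° − 90.00° = -90.00°

8.4 dB, -90.0°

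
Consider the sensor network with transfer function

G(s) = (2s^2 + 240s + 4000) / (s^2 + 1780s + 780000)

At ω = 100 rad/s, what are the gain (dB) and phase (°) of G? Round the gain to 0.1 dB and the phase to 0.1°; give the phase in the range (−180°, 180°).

-28.8 dB, 110.7°

Substitute s = j100:
Numerator: 2(j100)^2 + 240(j100) + 4000 = -16000 + j24000
Denominator: (j100)^2 + 1780(j100) + 780000 = 770000 + j178000
|N| = √(16000² + 24000²) ≈ 28844, ∠N ≈ 123.69°
|D| = √(770000² + 178000²) ≈ 7.9031e+05, ∠D ≈ 13.02°
|G| = 28844 / 7.9031e+05 ≈ 0.036497
Gain = 20 log₁₀(0.036497) ≈ -28.75 dB
∠G = 123.69° − 13.02° = 110.67°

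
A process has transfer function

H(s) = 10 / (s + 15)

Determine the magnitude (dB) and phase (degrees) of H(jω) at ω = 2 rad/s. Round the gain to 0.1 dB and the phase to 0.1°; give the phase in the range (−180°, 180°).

At s = jω = j2:
pole (s+15): 15 + j2 → |·| = √(15²+2²) = √229 ≈ 15.133, ∠ = arctan(2/15) ≈ 7.59°
|H| = 10 / 15.133 ≈ 0.66081
Gain = 20 log₁₀(0.66081) ≈ -3.60 dB
∠H = 0.00° − 7.59° = -7.59°

-3.6 dB, -7.6°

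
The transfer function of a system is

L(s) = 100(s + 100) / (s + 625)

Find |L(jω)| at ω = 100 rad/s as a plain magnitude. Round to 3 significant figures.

At s = jω = j100:
zero (s+100): 100 + j100 → |·| = √(100²+100²) = √20000 ≈ 141.42, ∠ = arctan(100/100) ≈ 45.00°
pole (s+625): 625 + j100 → |·| = √(625²+100²) = √400625 ≈ 632.95, ∠ = arctan(100/625) ≈ 9.09°
|L| = 100 · 141.42 / 632.95 ≈ 22.343

22.3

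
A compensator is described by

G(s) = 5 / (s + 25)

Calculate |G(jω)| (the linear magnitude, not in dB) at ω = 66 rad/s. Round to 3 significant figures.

0.0708

At s = jω = j66:
pole (s+25): 25 + j66 → |·| = √(25²+66²) = √4981 ≈ 70.576, ∠ = arctan(66/25) ≈ 69.25°
|G| = 5 / 70.576 ≈ 0.070846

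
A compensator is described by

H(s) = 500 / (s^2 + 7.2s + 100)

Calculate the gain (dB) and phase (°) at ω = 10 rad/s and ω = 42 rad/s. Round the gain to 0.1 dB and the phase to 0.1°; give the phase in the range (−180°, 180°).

At s = jω = j10:
quadratic: (j10)² + 7.2·j10 + 100 = 0 + j72 → |·| ≈ 72, ∠ ≈ 90.00°
|H| = 500 / 72 ≈ 6.9444
Gain = 20 log₁₀(6.9444) ≈ 16.83 dB
∠H = 0.00° − 90.00° = -90.00°

At s = jω = j42:
quadratic: (j42)² + 7.2·j42 + 100 = -1664 + j302.4 → |·| ≈ 1691.3, ∠ ≈ 169.70°
|H| = 500 / 1691.3 ≈ 0.29563
Gain = 20 log₁₀(0.29563) ≈ -10.59 dB
∠H = 0.00° − 169.70° = -169.70°

ω = 10: 16.8 dB, -90.0°; ω = 42: -10.6 dB, -169.7°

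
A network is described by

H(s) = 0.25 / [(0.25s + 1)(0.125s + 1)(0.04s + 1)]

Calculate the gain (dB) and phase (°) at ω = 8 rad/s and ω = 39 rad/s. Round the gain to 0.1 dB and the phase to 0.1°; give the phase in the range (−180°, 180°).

At ω = 8 rad/s:
pole (1 + j8·0.25) = 1 + j2 → |·| ≈ 2.2361, ∠ ≈ 63.43°
pole (1 + j8·0.125) = 1 + j1 → |·| ≈ 1.4142, ∠ ≈ 45.00°
pole (1 + j8·0.04) = 1 + j0.32 → |·| ≈ 1.05, ∠ ≈ 17.74°
|H| = 0.25 · 1 / (2.2361 · 1.4142 · 1.05) ≈ 0.075292
Gain = 20 log₁₀(0.075292) ≈ -22.47 dB
∠H = (0°) − (63.43° + 45.00° + 17.74°) = -126.17°

At ω = 39 rad/s:
pole (1 + j39·0.25) = 1 + j9.75 → |·| ≈ 9.8011, ∠ ≈ 84.14°
pole (1 + j39·0.125) = 1 + j4.875 → |·| ≈ 4.9765, ∠ ≈ 78.41°
pole (1 + j39·0.04) = 1 + j1.56 → |·| ≈ 1.853, ∠ ≈ 57.34°
|H| = 0.25 · 1 / (9.8011 · 4.9765 · 1.853) ≈ 0.0027661
Gain = 20 log₁₀(0.0027661) ≈ -51.16 dB
∠H = (0°) − (84.14° + 78.41° + 57.34°) = -219.89° ≡ 140.11° (principal value)

ω = 8: -22.5 dB, -126.2°; ω = 39: -51.2 dB, 140.1°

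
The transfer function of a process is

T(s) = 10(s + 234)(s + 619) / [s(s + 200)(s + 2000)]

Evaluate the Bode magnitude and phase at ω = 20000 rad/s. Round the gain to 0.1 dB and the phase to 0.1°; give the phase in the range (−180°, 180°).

At s = jω = j20000:
zero (s+234): 234 + j20000 → |·| = √(234²+20000²) = √400054756 ≈ 20001, ∠ = arctan(20000/234) ≈ 89.33°
zero (s+619): 619 + j20000 → |·| = √(619²+20000²) = √400383161 ≈ 20010, ∠ = arctan(20000/619) ≈ 88.23°
pole (s+200): 200 + j20000 → |·| = √(200²+20000²) = √400040000 ≈ 20001, ∠ = arctan(20000/200) ≈ 89.43°
pole (s+2000): 2000 + j20000 → |·| = √(2000²+20000²) = √404000000 ≈ 20100, ∠ = arctan(20000/2000) ≈ 84.29°
pole at origin: |s| = 20000, ∠ = 90.00° (in denominator)
|T| = 10 · 4.0022e+08 / 8.0404e+12 ≈ 0.00049776
Gain = 20 log₁₀(0.00049776) ≈ -66.06 dB
∠T = 177.56° − 263.72° = -86.16°

-66.1 dB, -86.2°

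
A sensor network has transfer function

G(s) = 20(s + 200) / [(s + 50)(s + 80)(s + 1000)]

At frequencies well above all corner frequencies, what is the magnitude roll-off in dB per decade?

-40 dB/decade

Each pole contributes −20 dB/decade at high frequency; each zero contributes +20 dB/decade.
Net: 1 zero(s) − 3 pole(s) → -40 dB/decade.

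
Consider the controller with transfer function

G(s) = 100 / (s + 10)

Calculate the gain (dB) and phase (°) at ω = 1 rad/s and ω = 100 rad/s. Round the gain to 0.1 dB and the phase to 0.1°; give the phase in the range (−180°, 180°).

ω = 1: 20.0 dB, -5.7°; ω = 100: -0.0 dB, -84.3°

Substitute s = j1:
Numerator: 100 = 100 + j0
Denominator: (j1) + 10 = 10 + j1
|N| = √(100² + 0²) ≈ 100, ∠N ≈ 0.00°
|D| = √(10² + 1²) ≈ 10.05, ∠D ≈ 5.71°
|G| = 100 / 10.05 ≈ 9.9502
Gain = 20 log₁₀(9.9502) ≈ 19.96 dB
∠G = 0.00° − 5.71° = -5.71°

Substitute s = j100:
Numerator: 100 = 100 + j0
Denominator: (j100) + 10 = 10 + j100
|N| = √(100² + 0²) ≈ 100, ∠N ≈ 0.00°
|D| = √(10² + 100²) ≈ 100.5, ∠D ≈ 84.29°
|G| = 100 / 100.5 ≈ 0.99502
Gain = 20 log₁₀(0.99502) ≈ -0.04 dB
∠G = 0.00° − 84.29° = -84.29°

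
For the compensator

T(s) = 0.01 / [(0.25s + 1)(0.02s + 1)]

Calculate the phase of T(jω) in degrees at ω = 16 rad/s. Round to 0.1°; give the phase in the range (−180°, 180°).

-93.7°

At ω = 16 rad/s:
pole (1 + j16·0.25) = 1 + j4 → |·| ≈ 4.1231, ∠ ≈ 75.96°
pole (1 + j16·0.02) = 1 + j0.32 → |·| ≈ 1.05, ∠ ≈ 17.74°
∠T = (0°) − (75.96° + 17.74°) = -93.70°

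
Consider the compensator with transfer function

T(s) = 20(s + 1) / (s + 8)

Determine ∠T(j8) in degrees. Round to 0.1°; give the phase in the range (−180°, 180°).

37.9°

At s = jω = j8:
zero (s+1): 1 + j8 → |·| = √(1²+8²) = √65 ≈ 8.0623, ∠ = arctan(8/1) ≈ 82.87°
pole (s+8): 8 + j8 → |·| = √(8²+8²) = √128 ≈ 11.314, ∠ = arctan(8/8) ≈ 45.00°
∠T = 82.87° − 45.00° = 37.87°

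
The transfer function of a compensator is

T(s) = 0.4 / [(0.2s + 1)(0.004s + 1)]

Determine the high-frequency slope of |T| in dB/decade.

Each pole contributes −20 dB/decade at high frequency; each zero contributes +20 dB/decade.
Net: 0 zero(s) − 2 pole(s) → -40 dB/decade.

-40 dB/decade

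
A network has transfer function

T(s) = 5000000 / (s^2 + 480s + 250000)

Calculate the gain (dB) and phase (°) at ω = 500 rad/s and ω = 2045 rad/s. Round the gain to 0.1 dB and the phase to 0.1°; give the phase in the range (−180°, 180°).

At s = jω = j500:
quadratic: (j500)² + 480·j500 + 250000 = 0 + j240000 → |·| ≈ 2.4e+05, ∠ ≈ 90.00°
|T| = 5000000 / 2.4e+05 ≈ 20.833
Gain = 20 log₁₀(20.833) ≈ 26.38 dB
∠T = 0.00° − 90.00° = -90.00°

At s = jω = j2045:
quadratic: (j2045)² + 480·j2045 + 250000 = -3932025 + j981600 → |·| ≈ 4.0527e+06, ∠ ≈ 165.98°
|T| = 5000000 / 4.0527e+06 ≈ 1.2337
Gain = 20 log₁₀(1.2337) ≈ 1.82 dB
∠T = 0.00° − 165.98° = -165.98°

ω = 500: 26.4 dB, -90.0°; ω = 2045: 1.8 dB, -166.0°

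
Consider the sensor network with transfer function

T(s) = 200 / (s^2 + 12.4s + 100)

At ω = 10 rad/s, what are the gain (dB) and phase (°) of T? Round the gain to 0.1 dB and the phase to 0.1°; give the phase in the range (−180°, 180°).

At s = jω = j10:
quadratic: (j10)² + 12.4·j10 + 100 = 0 + j124 → |·| ≈ 124, ∠ ≈ 90.00°
|T| = 200 / 124 ≈ 1.6129
Gain = 20 log₁₀(1.6129) ≈ 4.15 dB
∠T = 0.00° − 90.00° = -90.00°

4.2 dB, -90.0°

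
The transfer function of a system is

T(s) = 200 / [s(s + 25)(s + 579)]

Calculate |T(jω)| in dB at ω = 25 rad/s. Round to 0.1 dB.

-68.2 dB

At s = jω = j25:
pole (s+25): 25 + j25 → |·| = √(25²+25²) = √1250 ≈ 35.355, ∠ = arctan(25/25) ≈ 45.00°
pole (s+579): 579 + j25 → |·| = √(579²+25²) = √335866 ≈ 579.54, ∠ = arctan(25/579) ≈ 2.47°
pole at origin: |s| = 25, ∠ = 90.00° (in denominator)
|T| = 200 / 5.1224e+05 ≈ 0.00039044
Gain = 20 log₁₀(0.00039044) ≈ -68.17 dB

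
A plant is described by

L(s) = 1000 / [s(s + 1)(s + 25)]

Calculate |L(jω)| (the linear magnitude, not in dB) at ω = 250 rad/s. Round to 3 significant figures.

At s = jω = j250:
pole (s+1): 1 + j250 → |·| = √(1²+250²) = √62501 ≈ 250, ∠ = arctan(250/1) ≈ 89.77°
pole (s+25): 25 + j250 → |·| = √(25²+250²) = √63125 ≈ 251.25, ∠ = arctan(250/25) ≈ 84.29°
pole at origin: |s| = 250, ∠ = 90.00° (in denominator)
|L| = 1000 / 1.5703e+07 ≈ 6.3682e-05

6.37e-05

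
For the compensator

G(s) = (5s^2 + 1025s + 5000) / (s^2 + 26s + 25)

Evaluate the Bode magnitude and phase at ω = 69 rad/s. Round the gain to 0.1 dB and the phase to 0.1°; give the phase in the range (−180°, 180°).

23.2 dB, -54.4°

Substitute s = j69:
Numerator: 5(j69)^2 + 1025(j69) + 5000 = -18805 + j70725
Denominator: (j69)^2 + 26(j69) + 25 = -4736 + j1794
|N| = √(18805² + 70725²) ≈ 73182, ∠N ≈ 104.89°
|D| = √(4736² + 1794²) ≈ 5064.4, ∠D ≈ 159.25°
|G| = 73182 / 5064.4 ≈ 14.45
Gain = 20 log₁₀(14.45) ≈ 23.20 dB
∠G = 104.89° − 159.25° = -54.36°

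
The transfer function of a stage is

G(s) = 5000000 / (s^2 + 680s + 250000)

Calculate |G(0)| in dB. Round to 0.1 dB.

G(0) = 5000000 / 250000 = 20
20 log₁₀(20) ≈ 26.02 dB

26.0 dB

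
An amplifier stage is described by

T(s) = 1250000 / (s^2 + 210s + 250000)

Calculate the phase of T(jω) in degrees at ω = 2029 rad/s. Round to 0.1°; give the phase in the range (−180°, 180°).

-173.7°

At s = jω = j2029:
quadratic: (j2029)² + 210·j2029 + 250000 = -3866841 + j426090 → |·| ≈ 3.8902e+06, ∠ ≈ 173.71°
∠T = 0.00° − 173.71° = -173.71°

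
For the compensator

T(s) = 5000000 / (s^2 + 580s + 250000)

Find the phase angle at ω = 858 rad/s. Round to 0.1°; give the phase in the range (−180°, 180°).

At s = jω = j858:
quadratic: (j858)² + 580·j858 + 250000 = -486164 + j497640 → |·| ≈ 6.957e+05, ∠ ≈ 134.33°
∠T = 0.00° − 134.33° = -134.33°

-134.3°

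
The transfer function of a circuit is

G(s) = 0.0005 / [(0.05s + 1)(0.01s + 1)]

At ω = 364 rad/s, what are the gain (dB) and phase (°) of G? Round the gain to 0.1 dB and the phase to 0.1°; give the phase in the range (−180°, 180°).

At ω = 364 rad/s:
pole (1 + j364·0.05) = 1 + j18.2 → |·| ≈ 18.227, ∠ ≈ 86.86°
pole (1 + j364·0.01) = 1 + j3.64 → |·| ≈ 3.7749, ∠ ≈ 74.64°
|G| = 0.0005 · 1 / (18.227 · 3.7749) ≈ 7.2669e-06
Gain = 20 log₁₀(7.2669e-06) ≈ -102.77 dB
∠G = (0°) − (86.86° + 74.64°) = -161.50°

-102.8 dB, -161.5°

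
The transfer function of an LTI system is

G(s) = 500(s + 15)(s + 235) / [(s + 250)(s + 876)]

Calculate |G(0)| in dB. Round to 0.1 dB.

G(0) = 500·15·235 / (250·876) ≈ 8.0479
20 log₁₀(8.0479) ≈ 18.11 dB

18.1 dB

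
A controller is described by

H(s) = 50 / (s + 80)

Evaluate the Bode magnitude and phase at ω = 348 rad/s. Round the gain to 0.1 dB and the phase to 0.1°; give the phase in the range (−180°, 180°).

-17.1 dB, -77.1°

Substitute s = j348:
Numerator: 50 = 50 + j0
Denominator: (j348) + 80 = 80 + j348
|N| = √(50² + 0²) ≈ 50, ∠N ≈ 0.00°
|D| = √(80² + 348²) ≈ 357.08, ∠D ≈ 77.05°
|H| = 50 / 357.08 ≈ 0.14002
Gain = 20 log₁₀(0.14002) ≈ -17.08 dB
∠H = 0.00° − 77.05° = -77.05°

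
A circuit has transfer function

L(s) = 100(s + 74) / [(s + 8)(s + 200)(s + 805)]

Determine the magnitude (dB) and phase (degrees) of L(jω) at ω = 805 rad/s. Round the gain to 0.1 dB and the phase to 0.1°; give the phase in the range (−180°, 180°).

At s = jω = j805:
zero (s+74): 74 + j805 → |·| = √(74²+805²) = √653501 ≈ 808.39, ∠ = arctan(805/74) ≈ 84.75°
pole (s+8): 8 + j805 → |·| = √(8²+805²) = √648089 ≈ 805.04, ∠ = arctan(805/8) ≈ 89.43°
pole (s+200): 200 + j805 → |·| = √(200²+805²) = √688025 ≈ 829.47, ∠ = arctan(805/200) ≈ 76.05°
pole (s+805): 805 + j805 → |·| = √(805²+805²) = √1296050 ≈ 1138.4, ∠ = arctan(805/805) ≈ 45.00°
|L| = 100 · 808.39 / 7.6017e+08 ≈ 0.00010634
Gain = 20 log₁₀(0.00010634) ≈ -79.47 dB
∠L = 84.75° − 210.48° = -125.73°

-79.5 dB, -125.7°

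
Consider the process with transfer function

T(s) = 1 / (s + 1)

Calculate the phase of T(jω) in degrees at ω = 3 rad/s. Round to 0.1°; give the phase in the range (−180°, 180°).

Substitute s = j3:
Numerator: 1 = 1 + j0
Denominator: (j3) + 1 = 1 + j3
|N| = √(1² + 0²) ≈ 1, ∠N ≈ 0.00°
|D| = √(1² + 3²) ≈ 3.1623, ∠D ≈ 71.57°
∠T = 0.00° − 71.57° = -71.57°

-71.6°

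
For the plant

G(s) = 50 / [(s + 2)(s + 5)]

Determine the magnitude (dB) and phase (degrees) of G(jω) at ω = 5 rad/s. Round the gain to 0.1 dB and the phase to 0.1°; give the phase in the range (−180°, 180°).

2.4 dB, -113.2°

At s = jω = j5:
pole (s+2): 2 + j5 → |·| = √(2²+5²) = √29 ≈ 5.3852, ∠ = arctan(5/2) ≈ 68.20°
pole (s+5): 5 + j5 → |·| = √(5²+5²) = √50 ≈ 7.0711, ∠ = arctan(5/5) ≈ 45.00°
|G| = 50 / 38.079 ≈ 1.3131
Gain = 20 log₁₀(1.3131) ≈ 2.37 dB
∠G = 0.00° − 113.20° = -113.20°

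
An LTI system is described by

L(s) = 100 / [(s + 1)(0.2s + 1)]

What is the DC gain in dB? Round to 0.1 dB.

40.0 dB

L(0) = 100 · 1 / 1 = 100
20 log₁₀(100) ≈ 40.00 dB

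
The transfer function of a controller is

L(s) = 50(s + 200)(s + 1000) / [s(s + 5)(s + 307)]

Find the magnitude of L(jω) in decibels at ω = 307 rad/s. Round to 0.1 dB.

At s = jω = j307:
zero (s+200): 200 + j307 → |·| = √(200²+307²) = √134249 ≈ 366.4, ∠ = arctan(307/200) ≈ 56.92°
zero (s+1000): 1000 + j307 → |·| = √(1000²+307²) = √1094249 ≈ 1046.1, ∠ = arctan(307/1000) ≈ 17.07°
pole (s+5): 5 + j307 → |·| = √(5²+307²) = √94274 ≈ 307.04, ∠ = arctan(307/5) ≈ 89.07°
pole (s+307): 307 + j307 → |·| = √(307²+307²) = √188498 ≈ 434.16, ∠ = arctan(307/307) ≈ 45.00°
pole at origin: |s| = 307, ∠ = 90.00° (in denominator)
|L| = 50 · 3.8329e+05 / 4.0924e+07 ≈ 0.46829
Gain = 20 log₁₀(0.46829) ≈ -6.59 dB

-6.6 dB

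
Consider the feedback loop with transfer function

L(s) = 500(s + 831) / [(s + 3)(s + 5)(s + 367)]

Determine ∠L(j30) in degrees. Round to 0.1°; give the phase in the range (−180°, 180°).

-167.4°

At s = jω = j30:
zero (s+831): 831 + j30 → |·| = √(831²+30²) = √691461 ≈ 831.54, ∠ = arctan(30/831) ≈ 2.07°
pole (s+3): 3 + j30 → |·| = √(3²+30²) = √909 ≈ 30.15, ∠ = arctan(30/3) ≈ 84.29°
pole (s+5): 5 + j30 → |·| = √(5²+30²) = √925 ≈ 30.414, ∠ = arctan(30/5) ≈ 80.54°
pole (s+367): 367 + j30 → |·| = √(367²+30²) = √135589 ≈ 368.22, ∠ = arctan(30/367) ≈ 4.67°
∠L = 2.07° − 169.50° = -167.43°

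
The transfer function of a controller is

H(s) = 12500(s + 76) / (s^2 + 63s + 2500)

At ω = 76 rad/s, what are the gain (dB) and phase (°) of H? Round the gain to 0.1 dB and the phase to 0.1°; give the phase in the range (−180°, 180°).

At s = jω = j76:
zero (s+76): 76 + j76 → |·| = √(76²+76²) = √11552 ≈ 107.48, ∠ = arctan(76/76) ≈ 45.00°
quadratic: (j76)² + 63·j76 + 2500 = -3276 + j4788 → |·| ≈ 5801.5, ∠ ≈ 124.38°
|H| = 12500 · 107.48 / 5801.5 ≈ 231.58
Gain = 20 log₁₀(231.58) ≈ 47.29 dB
∠H = 45.00° − 124.38° = -79.38°

47.3 dB, -79.4°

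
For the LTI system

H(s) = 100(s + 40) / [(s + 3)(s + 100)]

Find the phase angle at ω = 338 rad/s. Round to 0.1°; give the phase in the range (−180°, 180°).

-79.8°

At s = jω = j338:
zero (s+40): 40 + j338 → |·| = √(40²+338²) = √115844 ≈ 340.36, ∠ = arctan(338/40) ≈ 83.25°
pole (s+3): 3 + j338 → |·| = √(3²+338²) = √114253 ≈ 338.01, ∠ = arctan(338/3) ≈ 89.49°
pole (s+100): 100 + j338 → |·| = √(100²+338²) = √124244 ≈ 352.48, ∠ = arctan(338/100) ≈ 73.52°
∠H = 83.25° − 163.01° = -79.76°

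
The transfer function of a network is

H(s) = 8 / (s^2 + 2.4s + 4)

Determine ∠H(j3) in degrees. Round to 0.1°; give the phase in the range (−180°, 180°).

At s = jω = j3:
quadratic: (j3)² + 2.4·j3 + 4 = -5 + j7.2 → |·| ≈ 8.7658, ∠ ≈ 124.78°
∠H = 0.00° − 124.78° = -124.78°

-124.8°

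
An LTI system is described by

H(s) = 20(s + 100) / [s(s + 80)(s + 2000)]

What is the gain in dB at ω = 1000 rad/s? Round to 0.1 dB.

At s = jω = j1000:
zero (s+100): 100 + j1000 → |·| = √(100²+1000²) = √1010000 ≈ 1005, ∠ = arctan(1000/100) ≈ 84.29°
pole (s+80): 80 + j1000 → |·| = √(80²+1000²) = √1006400 ≈ 1003.2, ∠ = arctan(1000/80) ≈ 85.43°
pole (s+2000): 2000 + j1000 → |·| = √(2000²+1000²) = √5000000 ≈ 2236.1, ∠ = arctan(1000/2000) ≈ 26.57°
pole at origin: |s| = 1000, ∠ = 90.00° (in denominator)
|H| = 20 · 1005 / 2.2433e+09 ≈ 8.96e-06
Gain = 20 log₁₀(8.96e-06) ≈ -100.95 dB

-101.0 dB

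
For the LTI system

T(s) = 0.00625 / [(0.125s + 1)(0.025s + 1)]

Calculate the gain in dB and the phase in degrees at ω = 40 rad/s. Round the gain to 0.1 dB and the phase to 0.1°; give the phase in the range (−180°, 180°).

-61.2 dB, -123.7°

At ω = 40 rad/s:
pole (1 + j40·0.125) = 1 + j5 → |·| ≈ 5.099, ∠ ≈ 78.69°
pole (1 + j40·0.025) = 1 + j1 → |·| ≈ 1.4142, ∠ ≈ 45.00°
|T| = 0.00625 · 1 / (5.099 · 1.4142) ≈ 0.00086673
Gain = 20 log₁₀(0.00086673) ≈ -61.24 dB
∠T = (0°) − (78.69° + 45.00°) = -123.69°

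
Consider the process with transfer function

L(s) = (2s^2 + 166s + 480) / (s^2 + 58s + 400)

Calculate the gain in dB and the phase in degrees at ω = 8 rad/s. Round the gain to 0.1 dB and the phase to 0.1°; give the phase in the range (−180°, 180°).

7.6 dB, 21.1°

Substitute s = j8:
Numerator: 2(j8)^2 + 166(j8) + 480 = 352 + j1328
Denominator: (j8)^2 + 58(j8) + 400 = 336 + j464
|N| = √(352² + 1328²) ≈ 1373.9, ∠N ≈ 75.15°
|D| = √(336² + 464²) ≈ 572.88, ∠D ≈ 54.09°
|L| = 1373.9 / 572.88 ≈ 2.3982
Gain = 20 log₁₀(2.3982) ≈ 7.60 dB
∠L = 75.15° − 54.09° = 21.06°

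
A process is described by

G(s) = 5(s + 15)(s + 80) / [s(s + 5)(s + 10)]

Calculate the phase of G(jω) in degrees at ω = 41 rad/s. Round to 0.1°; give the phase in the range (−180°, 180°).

At s = jω = j41:
zero (s+15): 15 + j41 → |·| = √(15²+41²) = √1906 ≈ 43.658, ∠ = arctan(41/15) ≈ 69.90°
zero (s+80): 80 + j41 → |·| = √(80²+41²) = √8081 ≈ 89.894, ∠ = arctan(41/80) ≈ 27.14°
pole (s+5): 5 + j41 → |·| = √(5²+41²) = √1706 ≈ 41.304, ∠ = arctan(41/5) ≈ 83.05°
pole (s+10): 10 + j41 → |·| = √(10²+41²) = √1781 ≈ 42.202, ∠ = arctan(41/10) ≈ 76.29°
pole at origin: |s| = 41, ∠ = 90.00° (in denominator)
∠G = 97.04° − 249.34° = -152.30°

-152.3°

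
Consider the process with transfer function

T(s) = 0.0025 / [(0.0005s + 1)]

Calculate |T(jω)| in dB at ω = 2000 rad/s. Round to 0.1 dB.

At ω = 2000 rad/s:
pole (1 + j2000·0.0005) = 1 + j1 → |·| ≈ 1.4142, ∠ ≈ 45.00°
|T| = 0.0025 · 1 / (1.4142) ≈ 0.0017678
Gain = 20 log₁₀(0.0017678) ≈ -55.05 dB

-55.1 dB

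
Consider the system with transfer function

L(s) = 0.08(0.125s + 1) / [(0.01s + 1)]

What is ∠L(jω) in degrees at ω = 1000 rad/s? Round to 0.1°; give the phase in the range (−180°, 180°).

5.3°

At ω = 1000 rad/s:
zero (1 + j1000·0.125) = 1 + j125 → |·| ≈ 125, ∠ ≈ 89.54°
pole (1 + j1000·0.01) = 1 + j10 → |·| ≈ 10.05, ∠ ≈ 84.29°
∠L = (89.54°) − (84.29°) = 5.25°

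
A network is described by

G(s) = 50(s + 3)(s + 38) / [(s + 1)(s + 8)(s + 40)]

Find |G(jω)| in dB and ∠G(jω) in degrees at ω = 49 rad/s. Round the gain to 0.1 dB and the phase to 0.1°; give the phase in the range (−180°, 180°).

-0.1 dB, -81.6°

At s = jω = j49:
zero (s+3): 3 + j49 → |·| = √(3²+49²) = √2410 ≈ 49.092, ∠ = arctan(49/3) ≈ 86.50°
zero (s+38): 38 + j49 → |·| = √(38²+49²) = √3845 ≈ 62.008, ∠ = arctan(49/38) ≈ 52.21°
pole (s+1): 1 + j49 → |·| = √(1²+49²) = √2402 ≈ 49.01, ∠ = arctan(49/1) ≈ 88.83°
pole (s+8): 8 + j49 → |·| = √(8²+49²) = √2465 ≈ 49.649, ∠ = arctan(49/8) ≈ 80.73°
pole (s+40): 40 + j49 → |·| = √(40²+49²) = √4001 ≈ 63.253, ∠ = arctan(49/40) ≈ 50.77°
|G| = 50 · 3044.1 / 1.5391e+05 ≈ 0.98892
Gain = 20 log₁₀(0.98892) ≈ -0.10 dB
∠G = 138.71° − 220.33° = -81.62°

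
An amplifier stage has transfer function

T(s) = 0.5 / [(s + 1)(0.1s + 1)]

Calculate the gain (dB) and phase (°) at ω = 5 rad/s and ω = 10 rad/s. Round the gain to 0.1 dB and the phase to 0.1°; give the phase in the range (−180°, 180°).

ω = 5: -21.1 dB, -105.3°; ω = 10: -29.1 dB, -129.3°

At ω = 5 rad/s:
pole (1 + j5·1) = 1 + j5 → |·| ≈ 5.099, ∠ ≈ 78.69°
pole (1 + j5·0.1) = 1 + j0.5 → |·| ≈ 1.118, ∠ ≈ 26.57°
|T| = 0.5 · 1 / (5.099 · 1.118) ≈ 0.087709
Gain = 20 log₁₀(0.087709) ≈ -21.14 dB
∠T = (0°) − (78.69° + 26.57°) = -105.26°

At ω = 10 rad/s:
pole (1 + j10·1) = 1 + j10 → |·| ≈ 10.05, ∠ ≈ 84.29°
pole (1 + j10·0.1) = 1 + j1 → |·| ≈ 1.4142, ∠ ≈ 45.00°
|T| = 0.5 · 1 / (10.05 · 1.4142) ≈ 0.03518
Gain = 20 log₁₀(0.03518) ≈ -29.07 dB
∠T = (0°) − (84.29° + 45.00°) = -129.29°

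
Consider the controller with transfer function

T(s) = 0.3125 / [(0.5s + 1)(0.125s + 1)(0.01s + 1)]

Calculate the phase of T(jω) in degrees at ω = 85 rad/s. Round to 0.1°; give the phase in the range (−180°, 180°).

At ω = 85 rad/s:
pole (1 + j85·0.5) = 1 + j42.5 → |·| ≈ 42.512, ∠ ≈ 88.65°
pole (1 + j85·0.125) = 1 + j10.625 → |·| ≈ 10.672, ∠ ≈ 84.62°
pole (1 + j85·0.01) = 1 + j0.85 → |·| ≈ 1.3124, ∠ ≈ 40.36°
∠T = (0°) − (88.65° + 84.62° + 40.36°) = -213.63° ≡ 146.37° (principal value)

146.4°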